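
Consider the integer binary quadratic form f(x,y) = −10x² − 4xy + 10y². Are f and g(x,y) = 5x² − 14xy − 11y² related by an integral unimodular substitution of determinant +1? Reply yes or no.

D₁ = 416, D₂ = 416
river cycle of f (length 6): (10, 4, -10), (-10, 16, 4), (4, 16, -10), (-10, 4, 10), (10, 16, -4), (-4, 16, 10)
river cycle of g (length 6): (-11, 14, 5), (5, 16, -8), (-8, 16, 5), (5, 14, -11), (-11, 8, 8), (8, 8, -11)
cycles differ ⇒ inequivalent

no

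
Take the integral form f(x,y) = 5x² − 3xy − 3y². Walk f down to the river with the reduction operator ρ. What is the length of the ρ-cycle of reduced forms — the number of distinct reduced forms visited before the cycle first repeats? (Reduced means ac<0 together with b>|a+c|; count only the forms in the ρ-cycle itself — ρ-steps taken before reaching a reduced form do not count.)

D = 69, ⌊√D⌋ = 8
descent: ρ → (-3,3,5)  [lands on river]
river: ρ → (5,7,-1)
river: ρ → (-1,7,5)
river: ρ → (5,3,-3)
ρ-cycle length = 4 (tail of 1 descent step not counted)

4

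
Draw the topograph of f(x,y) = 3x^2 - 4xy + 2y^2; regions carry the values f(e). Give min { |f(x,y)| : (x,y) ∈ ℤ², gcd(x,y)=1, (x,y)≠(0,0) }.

translate: b→2 (≡-4 mod 6), so (3,-4,2)→(3,2,1)
flip: (3,2,1)→(1,-2,3)
translate: b→0 (≡-2 mod 2), so (1,-2,3)→(1,0,2)
reduced (well bottom): (1,0,2) with a≤c, −a<b≤a
well minimum = a = 1

1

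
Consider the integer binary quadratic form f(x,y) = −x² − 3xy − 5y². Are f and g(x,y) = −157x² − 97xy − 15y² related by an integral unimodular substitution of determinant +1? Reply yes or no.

D₁ = -11, D₂ = -11
f is negative-definite; reduce −f:
−f: translate: b→1 (≡3 mod 2), so (1,3,5)→(1,1,3)
−f: reduced (well bottom): (1,1,3) with a≤c, −a<b≤a
flip sign back: reduced form of f is (-1,-1,-3)
g is negative-definite; reduce −g:
−g: flip: (157,97,15)→(15,-97,157)
−g: translate: b→-7 (≡-97 mod 30), so (15,-97,157)→(15,-7,1)
−g: flip: (15,-7,1)→(1,7,15)
−g: translate: b→1 (≡7 mod 2), so (1,7,15)→(1,1,3)
−g: reduced (well bottom): (1,1,3) with a≤c, −a<b≤a
flip sign back: reduced form of g is (-1,-1,-3)
reduced forms (-1, -1, -3) vs (-1, -1, -3) ⇒ equivalent

yes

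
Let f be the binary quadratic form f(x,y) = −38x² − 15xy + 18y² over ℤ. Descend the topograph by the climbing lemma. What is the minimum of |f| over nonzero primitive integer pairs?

descent: ρ → (18,51,-5)  [lands on river]
river: ρ → (-5,49,28)
river: ρ → (28,7,-26)
river: ρ → (-26,45,9)
river: ρ → (9,45,-26)
river: ρ → (-26,7,28)
river: ρ → (28,49,-5)
river: ρ → (-5,51,18)
river: ρ → (18,21,-35)
river: ρ → (-35,49,4)
river: ρ → (4,47,-47)
river: ρ → (-47,47,4)
river: ρ → (4,49,-35)
river: ρ → (-35,21,18)
closes: descent 1, river 14
min |a| on river = 4

4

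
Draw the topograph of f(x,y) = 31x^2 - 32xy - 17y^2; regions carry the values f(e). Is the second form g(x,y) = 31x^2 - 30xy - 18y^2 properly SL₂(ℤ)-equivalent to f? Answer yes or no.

D₁ = 3132, D₂ = 3132
river cycle of f (length 6): (-17, 32, 31), (31, 30, -18), (-18, 42, 19), (19, 34, -26), (-26, 18, 27), (27, 36, -17)
river cycle of g (length 6): (-18, 30, 31), (31, 32, -17), (-17, 36, 27), (27, 18, -26), (-26, 34, 19), (19, 42, -18)
cycles differ ⇒ inequivalent

no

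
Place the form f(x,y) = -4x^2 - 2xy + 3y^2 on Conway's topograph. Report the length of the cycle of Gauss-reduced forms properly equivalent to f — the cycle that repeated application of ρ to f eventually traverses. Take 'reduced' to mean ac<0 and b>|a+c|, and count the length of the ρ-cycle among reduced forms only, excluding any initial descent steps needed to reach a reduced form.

D = 52, ⌊√D⌋ = 7
descent: ρ → (3,2,-4)  [lands on river]
river: ρ → (-4,6,1)
river: ρ → (1,6,-4)
river: ρ → (-4,2,3)
river: ρ → (3,4,-3)
river: ρ → (-3,2,4)
river: ρ → (4,6,-1)
river: ρ → (-1,6,4)
river: ρ → (4,2,-3)
river: ρ → (-3,4,3)
ρ-cycle length = 10 (tail of 1 descent step not counted)

10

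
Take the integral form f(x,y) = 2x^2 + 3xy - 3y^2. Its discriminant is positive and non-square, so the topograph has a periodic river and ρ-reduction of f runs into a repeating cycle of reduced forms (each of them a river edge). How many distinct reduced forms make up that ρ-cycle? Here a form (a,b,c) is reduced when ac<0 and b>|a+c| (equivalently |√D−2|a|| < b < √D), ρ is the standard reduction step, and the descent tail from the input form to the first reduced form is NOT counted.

D = 33, ⌊√D⌋ = 5
river: ρ → (-3,3,2)
river: ρ → (2,5,-1)
river: ρ → (-1,5,2)
river: ρ → (2,3,-3)
ρ-cycle length = 4 (tail of 0 descent steps not counted)

4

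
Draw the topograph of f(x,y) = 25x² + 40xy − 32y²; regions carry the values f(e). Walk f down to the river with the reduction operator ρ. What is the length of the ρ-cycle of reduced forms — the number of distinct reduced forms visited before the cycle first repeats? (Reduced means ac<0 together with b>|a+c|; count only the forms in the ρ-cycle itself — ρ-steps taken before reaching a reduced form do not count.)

D = 4800, ⌊√D⌋ = 69
river: ρ → (-32,24,33)
river: ρ → (33,42,-23)
river: ρ → (-23,50,25)
river: ρ → (25,50,-23)
river: ρ → (-23,42,33)
river: ρ → (33,24,-32)
river: ρ → (-32,40,25)
river: ρ → (25,60,-12)
river: ρ → (-12,60,25)
river: ρ → (25,40,-32)
ρ-cycle length = 10 (tail of 0 descent steps not counted)

10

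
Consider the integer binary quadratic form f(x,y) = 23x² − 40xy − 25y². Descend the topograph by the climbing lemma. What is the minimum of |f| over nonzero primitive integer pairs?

descent: ρ → (-25,40,23)  [lands on river]
river: ρ → (23,52,-13)
river: ρ → (-13,52,23)
river: ρ → (23,40,-25)
river: ρ → (-25,60,3)
river: ρ → (3,60,-25)
closes: descent 1, river 6
min |a| on river = 3

3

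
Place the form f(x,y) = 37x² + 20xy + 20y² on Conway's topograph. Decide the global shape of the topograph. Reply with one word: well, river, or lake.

D = b²−4ac = 20² − 4·37·20 = -2560
D < 0 ⇒ definite ⇒ every region one sign ⇒ single well

well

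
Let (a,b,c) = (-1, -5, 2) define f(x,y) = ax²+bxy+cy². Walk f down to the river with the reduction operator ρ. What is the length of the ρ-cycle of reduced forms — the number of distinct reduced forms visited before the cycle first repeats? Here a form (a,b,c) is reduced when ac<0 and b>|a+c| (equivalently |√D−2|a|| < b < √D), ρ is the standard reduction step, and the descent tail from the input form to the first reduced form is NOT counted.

D = 33, ⌊√D⌋ = 5
descent: ρ → (2,5,-1)  [lands on river]
river: ρ → (-1,5,2)
river: ρ → (2,3,-3)
river: ρ → (-3,3,2)
ρ-cycle length = 4 (tail of 1 descent step not counted)

4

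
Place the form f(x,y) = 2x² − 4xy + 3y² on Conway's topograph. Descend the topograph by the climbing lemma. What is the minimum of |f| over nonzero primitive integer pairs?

translate: b→0 (≡-4 mod 4), so (2,-4,3)→(2,0,1)
flip: (2,0,1)→(1,0,2)
reduced (well bottom): (1,0,2) with a≤c, −a<b≤a
well minimum = a = 1

1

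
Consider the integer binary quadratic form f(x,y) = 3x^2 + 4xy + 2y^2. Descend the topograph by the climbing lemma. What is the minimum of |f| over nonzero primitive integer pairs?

translate: b→-2 (≡4 mod 6), so (3,4,2)→(3,-2,1)
flip: (3,-2,1)→(1,2,3)
translate: b→0 (≡2 mod 2), so (1,2,3)→(1,0,2)
reduced (well bottom): (1,0,2) with a≤c, −a<b≤a
well minimum = a = 1

1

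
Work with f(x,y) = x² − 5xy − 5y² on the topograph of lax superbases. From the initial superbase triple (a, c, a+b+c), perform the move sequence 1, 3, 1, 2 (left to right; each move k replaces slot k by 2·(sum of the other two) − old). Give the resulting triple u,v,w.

start (1,-5,-9) = (f(1,0),f(0,1),f(1,1))
replace slot 1: 2·((-5)+(-9)) − 1 = -29 → (-29,-5,-9)
replace slot 3: 2·((-29)+(-5)) − (-9) = -59 → (-29,-5,-59)
replace slot 1: 2·((-5)+(-59)) − (-29) = -99 → (-99,-5,-59)
replace slot 2: 2·((-99)+(-59)) − (-5) = -311 → (-99,-311,-59)

-99,-311,-59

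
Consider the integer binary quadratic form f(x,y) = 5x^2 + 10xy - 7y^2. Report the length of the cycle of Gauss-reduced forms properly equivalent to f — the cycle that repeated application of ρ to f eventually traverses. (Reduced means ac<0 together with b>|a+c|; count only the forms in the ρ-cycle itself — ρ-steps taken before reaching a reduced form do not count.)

D = 240, ⌊√D⌋ = 15
river: ρ → (-7,4,8)
river: ρ → (8,12,-3)
river: ρ → (-3,12,8)
river: ρ → (8,4,-7)
river: ρ → (-7,10,5)
river: ρ → (5,10,-7)
ρ-cycle length = 6 (tail of 0 descent steps not counted)

6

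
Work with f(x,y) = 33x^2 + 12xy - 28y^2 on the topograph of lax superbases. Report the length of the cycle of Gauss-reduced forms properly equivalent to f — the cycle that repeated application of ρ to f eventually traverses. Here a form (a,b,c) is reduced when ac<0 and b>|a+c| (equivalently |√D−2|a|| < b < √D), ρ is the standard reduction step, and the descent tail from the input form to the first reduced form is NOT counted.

D = 3840, ⌊√D⌋ = 61
river: ρ → (-28,44,17)
river: ρ → (17,58,-7)
river: ρ → (-7,54,33)
river: ρ → (33,12,-28)
ρ-cycle length = 4 (tail of 0 descent steps not counted)

4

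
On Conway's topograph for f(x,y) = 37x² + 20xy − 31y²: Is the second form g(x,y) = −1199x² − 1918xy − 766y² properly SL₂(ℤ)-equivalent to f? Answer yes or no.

D₁ = 4988, D₂ = 4988
river cycle of f (length 12): (-31, 42, 26), (26, 62, -11), (-11, 70, 2), (2, 70, -11), (-11, 62, 26), (26, 42, -31), (-31, 20, 37), (37, 54, -14), (-14, 58, 29), (29, 58, -14), … (2 more)
river cycle of g (length 12): (26, 62, -11), (-11, 70, 2), (2, 70, -11), (-11, 62, 26), (26, 42, -31), (-31, 20, 37), (37, 54, -14), (-14, 58, 29), (29, 58, -14), (-14, 54, 37), … (2 more)
cycles coincide ⇒ equivalent

yes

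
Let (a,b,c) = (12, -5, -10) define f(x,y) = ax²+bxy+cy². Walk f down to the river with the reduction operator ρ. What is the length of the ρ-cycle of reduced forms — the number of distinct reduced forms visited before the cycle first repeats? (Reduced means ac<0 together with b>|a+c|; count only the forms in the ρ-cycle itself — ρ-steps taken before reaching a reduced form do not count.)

D = 505, ⌊√D⌋ = 22
descent: ρ → (-10,5,12)  [lands on river]
river: ρ → (12,19,-3)
river: ρ → (-3,17,18)
river: ρ → (18,19,-2)
river: ρ → (-2,21,8)
river: ρ → (8,11,-12)
river: ρ → (-12,13,7)
river: ρ → (7,15,-10)
ρ-cycle length = 8 (tail of 1 descent step not counted)

8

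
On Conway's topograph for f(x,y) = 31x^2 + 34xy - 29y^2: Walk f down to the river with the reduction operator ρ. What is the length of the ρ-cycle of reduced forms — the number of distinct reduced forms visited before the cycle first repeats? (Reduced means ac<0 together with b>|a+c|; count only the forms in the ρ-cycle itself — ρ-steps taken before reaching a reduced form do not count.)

D = 4752, ⌊√D⌋ = 68
river: ρ → (-29,24,36)
river: ρ → (36,48,-17)
river: ρ → (-17,54,27)
river: ρ → (27,54,-17)
river: ρ → (-17,48,36)
river: ρ → (36,24,-29)
river: ρ → (-29,34,31)
river: ρ → (31,28,-32)
river: ρ → (-32,36,27)
river: ρ → (27,18,-41)
river: ρ → (-41,64,4)
river: ρ → (4,64,-41)
river: ρ → (-41,18,27)
river: ρ → (27,36,-32)
river: ρ → (-32,28,31)
river: ρ → (31,34,-29)
ρ-cycle length = 16 (tail of 0 descent steps not counted)

16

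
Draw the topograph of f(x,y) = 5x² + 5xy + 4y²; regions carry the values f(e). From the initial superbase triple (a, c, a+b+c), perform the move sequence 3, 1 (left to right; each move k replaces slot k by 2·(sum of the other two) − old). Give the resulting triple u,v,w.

start (5,4,14) = (f(1,0),f(0,1),f(1,1))
replace slot 3: 2·(5+4) − 14 = 4 → (5,4,4)
replace slot 1: 2·(4+4) − 5 = 11 → (11,4,4)

11,4,4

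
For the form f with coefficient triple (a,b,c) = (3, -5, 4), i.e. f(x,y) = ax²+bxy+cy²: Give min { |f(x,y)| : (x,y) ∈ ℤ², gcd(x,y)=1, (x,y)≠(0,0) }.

translate: b→1 (≡-5 mod 6), so (3,-5,4)→(3,1,2)
flip: (3,1,2)→(2,-1,3)
reduced (well bottom): (2,-1,3) with a≤c, −a<b≤a
well minimum = a = 2

2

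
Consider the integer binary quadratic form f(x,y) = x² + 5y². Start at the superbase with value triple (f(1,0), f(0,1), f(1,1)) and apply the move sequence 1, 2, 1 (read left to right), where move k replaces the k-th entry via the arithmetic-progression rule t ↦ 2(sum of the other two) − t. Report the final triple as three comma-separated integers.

start (1,5,6) = (f(1,0),f(0,1),f(1,1))
replace slot 1: 2·(5+6) − 1 = 21 → (21,5,6)
replace slot 2: 2·(21+6) − 5 = 49 → (21,49,6)
replace slot 1: 2·(49+6) − 21 = 89 → (89,49,6)

89,49,6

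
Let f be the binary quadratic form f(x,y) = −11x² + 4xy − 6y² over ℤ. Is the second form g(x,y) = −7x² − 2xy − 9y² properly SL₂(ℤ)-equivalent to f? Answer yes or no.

D₁ = -248, D₂ = -248
f is negative-definite; reduce −f:
−f: flip: (11,-4,6)→(6,4,11)
−f: reduced (well bottom): (6,4,11) with a≤c, −a<b≤a
flip sign back: reduced form of f is (-6,-4,-11)
g is negative-definite; reduce −g:
−g: reduced (well bottom): (7,2,9) with a≤c, −a<b≤a
flip sign back: reduced form of g is (-7,-2,-9)
reduced forms (-6, -4, -11) vs (-7, -2, -9) ⇒ inequivalent

no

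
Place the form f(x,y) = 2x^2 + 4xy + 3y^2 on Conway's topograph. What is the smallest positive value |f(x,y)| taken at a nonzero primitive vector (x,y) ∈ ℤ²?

translate: b→0 (≡4 mod 4), so (2,4,3)→(2,0,1)
flip: (2,0,1)→(1,0,2)
reduced (well bottom): (1,0,2) with a≤c, −a<b≤a
well minimum = a = 1

1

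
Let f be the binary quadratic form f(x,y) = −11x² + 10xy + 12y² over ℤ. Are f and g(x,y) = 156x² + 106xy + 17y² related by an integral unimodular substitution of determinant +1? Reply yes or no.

D₁ = 628, D₂ = 628
river cycle of f (length 34): (12, 14, -9), (-9, 22, 4), (4, 18, -19), (-19, 20, 3), (3, 22, -12), (-12, 2, 13), (13, 24, -1), (-1, 24, 13), (13, 2, -12), (-12, 22, 3), … (24 more)
river cycle of g (length 34): (-9, 22, 4), (4, 18, -19), (-19, 20, 3), (3, 22, -12), (-12, 2, 13), (13, 24, -1), (-1, 24, 13), (13, 2, -12), (-12, 22, 3), (3, 20, -19), … (24 more)
cycles coincide ⇒ equivalent

yes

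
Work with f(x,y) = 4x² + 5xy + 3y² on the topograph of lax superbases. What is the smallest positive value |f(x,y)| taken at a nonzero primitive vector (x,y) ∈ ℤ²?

translate: b→-3 (≡5 mod 8), so (4,5,3)→(4,-3,2)
flip: (4,-3,2)→(2,3,4)
translate: b→-1 (≡3 mod 4), so (2,3,4)→(2,-1,3)
reduced (well bottom): (2,-1,3) with a≤c, −a<b≤a
well minimum = a = 2

2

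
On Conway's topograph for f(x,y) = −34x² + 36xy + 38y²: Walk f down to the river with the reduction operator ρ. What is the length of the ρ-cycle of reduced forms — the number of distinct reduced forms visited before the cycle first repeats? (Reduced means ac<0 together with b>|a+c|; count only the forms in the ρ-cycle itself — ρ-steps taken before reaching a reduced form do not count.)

D = 6464, ⌊√D⌋ = 80
river: ρ → (38,40,-32)
river: ρ → (-32,24,46)
river: ρ → (46,68,-10)
river: ρ → (-10,72,32)
river: ρ → (32,56,-26)
river: ρ → (-26,48,40)
river: ρ → (40,32,-34)
river: ρ → (-34,36,38)
ρ-cycle length = 8 (tail of 0 descent steps not counted)

8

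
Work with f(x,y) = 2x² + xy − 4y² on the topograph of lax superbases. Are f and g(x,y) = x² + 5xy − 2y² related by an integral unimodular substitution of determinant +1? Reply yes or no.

D₁ = 33, D₂ = 33
river cycle of f (length 4): (2, 5, -1), (-1, 5, 2), (2, 3, -3), (-3, 3, 2)
river cycle of g (length 4): (-2, 3, 3), (3, 3, -2), (-2, 5, 1), (1, 5, -2)
cycles differ ⇒ inequivalent

no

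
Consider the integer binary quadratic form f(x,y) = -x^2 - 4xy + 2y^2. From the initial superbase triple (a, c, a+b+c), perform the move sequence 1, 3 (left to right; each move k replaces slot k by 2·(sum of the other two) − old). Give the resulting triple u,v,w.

start (-1,2,-3) = (f(1,0),f(0,1),f(1,1))
replace slot 1: 2·(2+(-3)) − (-1) = -1 → (-1,2,-3)
replace slot 3: 2·((-1)+2) − (-3) = 5 → (-1,2,5)

-1,2,5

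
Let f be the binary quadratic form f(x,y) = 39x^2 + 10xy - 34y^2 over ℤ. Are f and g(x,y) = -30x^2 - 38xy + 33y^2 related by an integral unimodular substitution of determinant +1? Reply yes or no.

D₁ = 5404, D₂ = 5404
river cycle of f (length 10): (-34, 58, 15), (15, 62, -26), (-26, 42, 35), (35, 28, -33), (-33, 38, 30), (30, 22, -41), (-41, 60, 11), (11, 72, -5), (-5, 68, 39), (39, 10, -34)
river cycle of g (length 10): (33, 38, -30), (-30, 22, 41), (41, 60, -11), (-11, 72, 5), (5, 68, -39), (-39, 10, 34), (34, 58, -15), (-15, 62, 26), (26, 42, -35), (-35, 28, 33)
cycles differ ⇒ inequivalent

no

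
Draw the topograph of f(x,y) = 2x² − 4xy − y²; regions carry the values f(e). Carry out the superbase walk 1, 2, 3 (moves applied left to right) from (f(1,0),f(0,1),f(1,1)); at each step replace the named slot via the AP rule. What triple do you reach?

start (2,-1,-3) = (f(1,0),f(0,1),f(1,1))
replace slot 1: 2·((-1)+(-3)) − 2 = -10 → (-10,-1,-3)
replace slot 2: 2·((-10)+(-3)) − (-1) = -25 → (-10,-25,-3)
replace slot 3: 2·((-10)+(-25)) − (-3) = -67 → (-10,-25,-67)

-10,-25,-67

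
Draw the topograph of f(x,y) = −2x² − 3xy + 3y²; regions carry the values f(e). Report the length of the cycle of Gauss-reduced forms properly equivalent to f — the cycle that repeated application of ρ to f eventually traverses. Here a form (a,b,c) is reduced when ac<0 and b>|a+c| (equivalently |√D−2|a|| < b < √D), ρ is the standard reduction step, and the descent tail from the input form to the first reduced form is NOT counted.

D = 33, ⌊√D⌋ = 5
descent: ρ → (3,3,-2)  [lands on river]
river: ρ → (-2,5,1)
river: ρ → (1,5,-2)
river: ρ → (-2,3,3)
ρ-cycle length = 4 (tail of 1 descent step not counted)

4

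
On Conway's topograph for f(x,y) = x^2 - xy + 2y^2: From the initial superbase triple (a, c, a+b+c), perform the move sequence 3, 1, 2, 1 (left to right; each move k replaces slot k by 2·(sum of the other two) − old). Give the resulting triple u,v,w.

start (1,2,2) = (f(1,0),f(0,1),f(1,1))
replace slot 3: 2·(1+2) − 2 = 4 → (1,2,4)
replace slot 1: 2·(2+4) − 1 = 11 → (11,2,4)
replace slot 2: 2·(11+4) − 2 = 28 → (11,28,4)
replace slot 1: 2·(28+4) − 11 = 53 → (53,28,4)

53,28,4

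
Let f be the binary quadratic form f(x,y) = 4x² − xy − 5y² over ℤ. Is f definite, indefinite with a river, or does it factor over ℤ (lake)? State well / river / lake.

D = b²−4ac = (-1)² − 4·4·(-5) = 81
D = 9² is a perfect square ⇒ form factors over ℤ ⇒ lakes

lake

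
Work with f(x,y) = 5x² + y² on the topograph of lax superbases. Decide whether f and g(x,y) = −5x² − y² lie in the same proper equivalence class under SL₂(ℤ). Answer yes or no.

D₁ = -20, D₂ = -20
f: flip: (5,0,1)→(1,0,5)
f: reduced (well bottom): (1,0,5) with a≤c, −a<b≤a
g is negative-definite; reduce −g:
−g: flip: (5,0,1)→(1,0,5)
−g: reduced (well bottom): (1,0,5) with a≤c, −a<b≤a
flip sign back: reduced form of g is (-1,0,-5)
reduced forms (1, 0, 5) vs (-1, 0, -5) ⇒ inequivalent

no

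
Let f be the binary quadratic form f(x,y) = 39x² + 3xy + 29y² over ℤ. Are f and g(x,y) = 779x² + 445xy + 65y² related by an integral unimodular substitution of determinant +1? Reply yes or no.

D₁ = -4515, D₂ = -4515
f: flip: (39,3,29)→(29,-3,39)
f: reduced (well bottom): (29,-3,39) with a≤c, −a<b≤a
g: flip: (779,445,65)→(65,-445,779)
g: translate: b→-55 (≡-445 mod 130), so (65,-445,779)→(65,-55,29)
g: flip: (65,-55,29)→(29,55,65)
g: translate: b→-3 (≡55 mod 58), so (29,55,65)→(29,-3,39)
g: reduced (well bottom): (29,-3,39) with a≤c, −a<b≤a
reduced forms (29, -3, 39) vs (29, -3, 39) ⇒ equivalent

yes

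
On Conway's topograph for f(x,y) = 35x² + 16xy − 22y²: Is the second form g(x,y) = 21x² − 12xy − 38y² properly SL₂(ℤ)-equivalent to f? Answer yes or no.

D₁ = 3336, D₂ = 3336
river cycle of f (length 22): (-22, 28, 29), (29, 30, -21), (-21, 54, 5), (5, 56, -10), (-10, 44, 35), (35, 26, -19), (-19, 50, 11), (11, 38, -43), (-43, 48, 6), (6, 48, -43), … (12 more)
river cycle of g (length 22): (21, 30, -29), (-29, 28, 22), (22, 16, -35), (-35, 54, 3), (3, 54, -35), (-35, 16, 22), (22, 28, -29), (-29, 30, 21), (21, 54, -5), (-5, 56, 10), … (12 more)
cycles differ ⇒ inequivalent

no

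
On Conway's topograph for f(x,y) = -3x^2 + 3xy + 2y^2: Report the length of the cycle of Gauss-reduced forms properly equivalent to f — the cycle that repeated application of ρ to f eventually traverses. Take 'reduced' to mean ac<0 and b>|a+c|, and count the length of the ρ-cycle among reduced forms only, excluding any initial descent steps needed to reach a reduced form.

D = 33, ⌊√D⌋ = 5
river: ρ → (2,5,-1)
river: ρ → (-1,5,2)
river: ρ → (2,3,-3)
river: ρ → (-3,3,2)
ρ-cycle length = 4 (tail of 0 descent steps not counted)

4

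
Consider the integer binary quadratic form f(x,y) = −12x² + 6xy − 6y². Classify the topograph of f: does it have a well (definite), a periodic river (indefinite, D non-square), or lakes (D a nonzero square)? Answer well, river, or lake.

D = b²−4ac = 6² − 4·(-12)·(-6) = -252
D < 0 ⇒ definite ⇒ every region one sign ⇒ single well

well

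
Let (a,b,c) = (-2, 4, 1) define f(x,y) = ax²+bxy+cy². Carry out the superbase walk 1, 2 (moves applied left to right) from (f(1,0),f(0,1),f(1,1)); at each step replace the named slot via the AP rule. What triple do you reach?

start (-2,1,3) = (f(1,0),f(0,1),f(1,1))
replace slot 1: 2·(1+3) − (-2) = 10 → (10,1,3)
replace slot 2: 2·(10+3) − 1 = 25 → (10,25,3)

10,25,3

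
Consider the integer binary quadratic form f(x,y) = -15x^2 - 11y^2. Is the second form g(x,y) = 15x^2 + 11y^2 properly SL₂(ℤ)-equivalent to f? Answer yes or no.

D₁ = -660, D₂ = -660
f is negative-definite; reduce −f:
−f: flip: (15,0,11)→(11,0,15)
−f: reduced (well bottom): (11,0,15) with a≤c, −a<b≤a
flip sign back: reduced form of f is (-11,0,-15)
g: flip: (15,0,11)→(11,0,15)
g: reduced (well bottom): (11,0,15) with a≤c, −a<b≤a
reduced forms (-11, 0, -15) vs (11, 0, 15) ⇒ inequivalent

no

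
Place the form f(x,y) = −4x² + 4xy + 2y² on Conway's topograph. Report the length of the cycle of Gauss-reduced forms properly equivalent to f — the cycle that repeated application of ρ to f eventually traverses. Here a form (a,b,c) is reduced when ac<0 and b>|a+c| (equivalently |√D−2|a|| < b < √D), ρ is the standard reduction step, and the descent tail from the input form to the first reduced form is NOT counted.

D = 48, ⌊√D⌋ = 6
river: ρ → (2,4,-4)
river: ρ → (-4,4,2)
ρ-cycle length = 2 (tail of 0 descent steps not counted)

2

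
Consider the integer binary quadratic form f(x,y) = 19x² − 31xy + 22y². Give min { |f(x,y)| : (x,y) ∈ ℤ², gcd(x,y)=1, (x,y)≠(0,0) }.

translate: b→7 (≡-31 mod 38), so (19,-31,22)→(19,7,10)
flip: (19,7,10)→(10,-7,19)
reduced (well bottom): (10,-7,19) with a≤c, −a<b≤a
well minimum = a = 10

10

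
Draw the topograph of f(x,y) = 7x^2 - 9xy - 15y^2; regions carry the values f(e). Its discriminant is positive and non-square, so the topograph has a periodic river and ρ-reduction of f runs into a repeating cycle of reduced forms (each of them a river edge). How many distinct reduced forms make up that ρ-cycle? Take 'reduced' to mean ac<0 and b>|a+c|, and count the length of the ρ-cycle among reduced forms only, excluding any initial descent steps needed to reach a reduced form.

D = 501, ⌊√D⌋ = 22
descent: ρ → (-15,9,7)  [lands on river]
river: ρ → (7,19,-5)
river: ρ → (-5,21,3)
river: ρ → (3,21,-5)
river: ρ → (-5,19,7)
river: ρ → (7,9,-15)
river: ρ → (-15,21,1)
river: ρ → (1,21,-15)
ρ-cycle length = 8 (tail of 1 descent step not counted)

8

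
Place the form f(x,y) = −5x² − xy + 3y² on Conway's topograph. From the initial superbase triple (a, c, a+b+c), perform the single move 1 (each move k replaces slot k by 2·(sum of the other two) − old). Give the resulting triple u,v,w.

start (-5,3,-3) = (f(1,0),f(0,1),f(1,1))
replace slot 1: 2·(3+(-3)) − (-5) = 5 → (5,3,-3)

5,3,-3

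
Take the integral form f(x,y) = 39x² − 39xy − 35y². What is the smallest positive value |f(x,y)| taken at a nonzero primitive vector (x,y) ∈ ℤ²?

descent: ρ → (-35,39,39)  [lands on river]
river: ρ → (39,39,-35)
river: ρ → (-35,31,43)
river: ρ → (43,55,-23)
river: ρ → (-23,83,1)
river: ρ → (1,83,-23)
river: ρ → (-23,55,43)
river: ρ → (43,31,-35)
closes: descent 1, river 8
min |a| on river = 1

1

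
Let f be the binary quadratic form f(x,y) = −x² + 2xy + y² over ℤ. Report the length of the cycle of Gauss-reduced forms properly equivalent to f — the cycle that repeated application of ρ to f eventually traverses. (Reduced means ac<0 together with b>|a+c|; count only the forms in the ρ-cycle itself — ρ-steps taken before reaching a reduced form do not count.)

D = 8, ⌊√D⌋ = 2
river: ρ → (1,2,-1)
river: ρ → (-1,2,1)
ρ-cycle length = 2 (tail of 0 descent steps not counted)

2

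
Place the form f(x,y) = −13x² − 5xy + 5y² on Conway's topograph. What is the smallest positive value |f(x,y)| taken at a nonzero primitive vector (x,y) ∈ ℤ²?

descent: ρ → (5,15,-3)  [lands on river]
river: ρ → (-3,15,5)
closes: descent 1, river 2
min |a| on river = 3

3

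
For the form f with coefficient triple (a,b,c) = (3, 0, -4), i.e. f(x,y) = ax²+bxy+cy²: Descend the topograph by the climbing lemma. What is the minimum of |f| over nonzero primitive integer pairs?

descent: ρ → (-4,0,3)
descent: ρ → (3,6,-1)  [lands on river]
river: ρ → (-1,6,3)
closes: descent 2, river 2
min |a| on river = 1

1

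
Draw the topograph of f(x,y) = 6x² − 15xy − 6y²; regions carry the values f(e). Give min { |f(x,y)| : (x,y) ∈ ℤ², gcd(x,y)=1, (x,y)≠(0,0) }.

descent: ρ → (-6,15,6)  [lands on river]
river: ρ → (6,9,-12)
river: ρ → (-12,15,3)
river: ρ → (3,15,-12)
river: ρ → (-12,9,6)
river: ρ → (6,15,-6)
river: ρ → (-6,9,12)
river: ρ → (12,15,-3)
river: ρ → (-3,15,12)
river: ρ → (12,9,-6)
closes: descent 1, river 10
min |a| on river = 3

3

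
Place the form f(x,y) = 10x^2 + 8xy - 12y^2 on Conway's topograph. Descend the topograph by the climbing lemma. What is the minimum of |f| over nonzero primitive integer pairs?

river: ρ → (-12,16,6)
river: ρ → (6,20,-6)
river: ρ → (-6,16,12)
river: ρ → (12,8,-10)
river: ρ → (-10,12,10)
river: ρ → (10,8,-12)
closes: descent 0, river 6
min |a| on river = 6

6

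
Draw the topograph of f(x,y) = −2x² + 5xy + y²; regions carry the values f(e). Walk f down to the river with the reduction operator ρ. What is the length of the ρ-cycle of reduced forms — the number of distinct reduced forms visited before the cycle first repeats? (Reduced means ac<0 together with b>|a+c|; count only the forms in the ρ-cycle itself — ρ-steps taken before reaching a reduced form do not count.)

D = 33, ⌊√D⌋ = 5
river: ρ → (1,5,-2)
river: ρ → (-2,3,3)
river: ρ → (3,3,-2)
river: ρ → (-2,5,1)
ρ-cycle length = 4 (tail of 0 descent steps not counted)

4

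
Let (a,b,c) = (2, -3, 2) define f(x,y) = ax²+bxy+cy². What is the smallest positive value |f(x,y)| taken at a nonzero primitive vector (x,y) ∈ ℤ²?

translate: b→1 (≡-3 mod 4), so (2,-3,2)→(2,1,1)
flip: (2,1,1)→(1,-1,2)
translate: b→1 (≡-1 mod 2), so (1,-1,2)→(1,1,2)
reduced (well bottom): (1,1,2) with a≤c, −a<b≤a
well minimum = a = 1

1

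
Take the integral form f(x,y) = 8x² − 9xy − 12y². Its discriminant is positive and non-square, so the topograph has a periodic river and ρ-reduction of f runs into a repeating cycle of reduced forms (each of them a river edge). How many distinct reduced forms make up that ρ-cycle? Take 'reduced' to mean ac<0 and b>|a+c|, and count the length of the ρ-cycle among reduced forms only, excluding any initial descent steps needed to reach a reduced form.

D = 465, ⌊√D⌋ = 21
descent: ρ → (-12,9,8)  [lands on river]
river: ρ → (8,7,-13)
river: ρ → (-13,19,2)
river: ρ → (2,21,-3)
river: ρ → (-3,21,2)
river: ρ → (2,19,-13)
river: ρ → (-13,7,8)
river: ρ → (8,9,-12)
river: ρ → (-12,15,5)
river: ρ → (5,15,-12)
ρ-cycle length = 10 (tail of 1 descent step not counted)

10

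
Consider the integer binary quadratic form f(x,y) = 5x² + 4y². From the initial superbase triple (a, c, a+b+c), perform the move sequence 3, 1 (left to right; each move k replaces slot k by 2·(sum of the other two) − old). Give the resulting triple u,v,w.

start (5,4,9) = (f(1,0),f(0,1),f(1,1))
replace slot 3: 2·(5+4) − 9 = 9 → (5,4,9)
replace slot 1: 2·(4+9) − 5 = 21 → (21,4,9)

21,4,9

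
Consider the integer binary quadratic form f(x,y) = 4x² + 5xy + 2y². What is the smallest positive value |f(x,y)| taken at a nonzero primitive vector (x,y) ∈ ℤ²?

translate: b→-3 (≡5 mod 8), so (4,5,2)→(4,-3,1)
flip: (4,-3,1)→(1,3,4)
translate: b→1 (≡3 mod 2), so (1,3,4)→(1,1,2)
reduced (well bottom): (1,1,2) with a≤c, −a<b≤a
well minimum = a = 1

1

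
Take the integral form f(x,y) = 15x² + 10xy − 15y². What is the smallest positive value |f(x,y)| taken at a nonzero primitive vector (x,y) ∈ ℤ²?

river: ρ → (-15,20,10)
river: ρ → (10,20,-15)
river: ρ → (-15,10,15)
river: ρ → (15,20,-10)
river: ρ → (-10,20,15)
river: ρ → (15,10,-15)
closes: descent 0, river 6
min |a| on river = 10

10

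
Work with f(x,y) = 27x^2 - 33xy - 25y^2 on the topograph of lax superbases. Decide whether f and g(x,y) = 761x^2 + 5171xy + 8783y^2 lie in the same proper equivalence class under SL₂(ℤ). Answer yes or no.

D₁ = 3789, D₂ = 3789
river cycle of f (length 22): (-25, 33, 27), (27, 21, -31), (-31, 41, 17), (17, 61, -1), (-1, 61, 17), (17, 41, -31), (-31, 21, 27), (27, 33, -25), (-25, 17, 35), (35, 53, -7), … (12 more)
river cycle of g (length 22): (17, 61, -1), (-1, 61, 17), (17, 41, -31), (-31, 21, 27), (27, 33, -25), (-25, 17, 35), (35, 53, -7), (-7, 59, 11), (11, 51, -27), (-27, 57, 5), … (12 more)
cycles coincide ⇒ equivalent

yes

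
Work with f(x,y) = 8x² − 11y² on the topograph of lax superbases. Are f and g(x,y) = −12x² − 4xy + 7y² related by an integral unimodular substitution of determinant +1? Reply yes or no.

D₁ = 352, D₂ = 352
river cycle of f (length 6): (8, 16, -3), (-3, 14, 13), (13, 12, -4), (-4, 12, 13), (13, 14, -3), (-3, 16, 8)
river cycle of g (length 6): (7, 18, -1), (-1, 18, 7), (7, 10, -9), (-9, 8, 8), (8, 8, -9), (-9, 10, 7)
cycles differ ⇒ inequivalent

no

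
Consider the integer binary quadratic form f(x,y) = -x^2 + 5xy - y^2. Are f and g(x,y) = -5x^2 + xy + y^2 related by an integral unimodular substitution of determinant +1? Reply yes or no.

D₁ = 21, D₂ = 21
river cycle of f (length 2): (-1, 3, 3), (3, 3, -1)
river cycle of g (length 2): (1, 3, -3), (-3, 3, 1)
cycles differ ⇒ inequivalent

no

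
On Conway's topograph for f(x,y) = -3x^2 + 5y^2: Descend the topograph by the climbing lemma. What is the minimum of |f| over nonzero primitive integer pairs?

descent: ρ → (5,0,-3)
descent: ρ → (-3,6,2)  [lands on river]
river: ρ → (2,6,-3)
closes: descent 2, river 2
min |a| on river = 2

2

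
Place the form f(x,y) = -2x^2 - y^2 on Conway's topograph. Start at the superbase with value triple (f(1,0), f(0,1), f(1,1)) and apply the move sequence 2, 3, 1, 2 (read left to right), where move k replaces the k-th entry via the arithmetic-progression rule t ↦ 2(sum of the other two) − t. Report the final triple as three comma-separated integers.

start (-2,-1,-3) = (f(1,0),f(0,1),f(1,1))
replace slot 2: 2·((-2)+(-3)) − (-1) = -9 → (-2,-9,-3)
replace slot 3: 2·((-2)+(-9)) − (-3) = -19 → (-2,-9,-19)
replace slot 1: 2·((-9)+(-19)) − (-2) = -54 → (-54,-9,-19)
replace slot 2: 2·((-54)+(-19)) − (-9) = -137 → (-54,-137,-19)

-54,-137,-19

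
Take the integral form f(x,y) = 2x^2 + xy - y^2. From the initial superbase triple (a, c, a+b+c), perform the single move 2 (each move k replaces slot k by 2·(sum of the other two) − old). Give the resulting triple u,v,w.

start (2,-1,2) = (f(1,0),f(0,1),f(1,1))
replace slot 2: 2·(2+2) − (-1) = 9 → (2,9,2)

2,9,2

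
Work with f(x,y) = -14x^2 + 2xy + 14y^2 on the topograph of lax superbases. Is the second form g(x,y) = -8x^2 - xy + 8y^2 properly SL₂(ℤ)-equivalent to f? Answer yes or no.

D₁ = 788, D₂ = 257
discriminants differ ⇒ not SL₂(ℤ)-equivalent

no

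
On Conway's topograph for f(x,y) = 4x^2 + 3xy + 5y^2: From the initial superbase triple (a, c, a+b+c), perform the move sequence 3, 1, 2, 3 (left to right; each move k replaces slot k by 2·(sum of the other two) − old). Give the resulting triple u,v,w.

start (4,5,12) = (f(1,0),f(0,1),f(1,1))
replace slot 3: 2·(4+5) − 12 = 6 → (4,5,6)
replace slot 1: 2·(5+6) − 4 = 18 → (18,5,6)
replace slot 2: 2·(18+6) − 5 = 43 → (18,43,6)
replace slot 3: 2·(18+43) − 6 = 116 → (18,43,116)

18,43,116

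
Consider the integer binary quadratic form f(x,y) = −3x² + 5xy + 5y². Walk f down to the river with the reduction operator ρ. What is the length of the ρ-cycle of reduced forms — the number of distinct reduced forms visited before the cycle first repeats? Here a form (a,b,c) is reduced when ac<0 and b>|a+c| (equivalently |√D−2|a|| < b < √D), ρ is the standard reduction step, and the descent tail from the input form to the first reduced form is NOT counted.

D = 85, ⌊√D⌋ = 9
river: ρ → (5,5,-3)
river: ρ → (-3,7,3)
river: ρ → (3,5,-5)
river: ρ → (-5,5,3)
river: ρ → (3,7,-3)
river: ρ → (-3,5,5)
ρ-cycle length = 6 (tail of 0 descent steps not counted)

6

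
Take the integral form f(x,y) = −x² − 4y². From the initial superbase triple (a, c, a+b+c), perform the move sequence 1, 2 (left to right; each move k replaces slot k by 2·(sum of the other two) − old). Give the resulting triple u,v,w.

start (-1,-4,-5) = (f(1,0),f(0,1),f(1,1))
replace slot 1: 2·((-4)+(-5)) − (-1) = -17 → (-17,-4,-5)
replace slot 2: 2·((-17)+(-5)) − (-4) = -40 → (-17,-40,-5)

-17,-40,-5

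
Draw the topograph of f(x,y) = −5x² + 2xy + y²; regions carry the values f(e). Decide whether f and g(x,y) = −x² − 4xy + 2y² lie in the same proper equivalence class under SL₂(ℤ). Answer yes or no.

D₁ = 24, D₂ = 24
river cycle of f (length 2): (1, 4, -2), (-2, 4, 1)
river cycle of g (length 2): (2, 4, -1), (-1, 4, 2)
cycles differ ⇒ inequivalent

no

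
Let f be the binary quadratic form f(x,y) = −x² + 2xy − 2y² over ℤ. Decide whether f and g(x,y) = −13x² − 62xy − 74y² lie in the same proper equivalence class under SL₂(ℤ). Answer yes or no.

D₁ = -4, D₂ = -4
f is negative-definite; reduce −f:
−f: translate: b→0 (≡-2 mod 2), so (1,-2,2)→(1,0,1)
−f: reduced (well bottom): (1,0,1) with a≤c, −a<b≤a
flip sign back: reduced form of f is (-1,0,-1)
g is negative-definite; reduce −g:
−g: translate: b→10 (≡62 mod 26), so (13,62,74)→(13,10,2)
−g: flip: (13,10,2)→(2,-10,13)
−g: translate: b→2 (≡-10 mod 4), so (2,-10,13)→(2,2,1)
−g: flip: (2,2,1)→(1,-2,2)
−g: translate: b→0 (≡-2 mod 2), so (1,-2,2)→(1,0,1)
−g: reduced (well bottom): (1,0,1) with a≤c, −a<b≤a
flip sign back: reduced form of g is (-1,0,-1)
reduced forms (-1, 0, -1) vs (-1, 0, -1) ⇒ equivalent

yes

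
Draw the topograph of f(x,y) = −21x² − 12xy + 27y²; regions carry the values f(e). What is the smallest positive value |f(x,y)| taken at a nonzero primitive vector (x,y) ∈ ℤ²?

descent: ρ → (27,12,-21)  [lands on river]
river: ρ → (-21,30,18)
river: ρ → (18,42,-9)
river: ρ → (-9,48,3)
river: ρ → (3,48,-9)
river: ρ → (-9,42,18)
river: ρ → (18,30,-21)
river: ρ → (-21,12,27)
river: ρ → (27,42,-6)
river: ρ → (-6,42,27)
closes: descent 1, river 10
min |a| on river = 3

3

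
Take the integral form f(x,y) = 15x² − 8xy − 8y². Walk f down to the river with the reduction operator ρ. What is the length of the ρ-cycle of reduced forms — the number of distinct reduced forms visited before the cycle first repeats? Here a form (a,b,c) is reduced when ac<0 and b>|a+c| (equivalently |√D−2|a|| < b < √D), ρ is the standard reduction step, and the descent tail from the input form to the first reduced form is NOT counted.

D = 544, ⌊√D⌋ = 23
descent: ρ → (-8,8,15)  [lands on river]
river: ρ → (15,22,-1)
river: ρ → (-1,22,15)
river: ρ → (15,8,-8)
ρ-cycle length = 4 (tail of 1 descent step not counted)

4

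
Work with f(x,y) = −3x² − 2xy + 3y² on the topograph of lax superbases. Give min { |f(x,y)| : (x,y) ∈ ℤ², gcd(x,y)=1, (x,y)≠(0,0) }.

descent: ρ → (3,2,-3)  [lands on river]
river: ρ → (-3,4,2)
river: ρ → (2,4,-3)
river: ρ → (-3,2,3)
river: ρ → (3,4,-2)
river: ρ → (-2,4,3)
closes: descent 1, river 6
min |a| on river = 2

2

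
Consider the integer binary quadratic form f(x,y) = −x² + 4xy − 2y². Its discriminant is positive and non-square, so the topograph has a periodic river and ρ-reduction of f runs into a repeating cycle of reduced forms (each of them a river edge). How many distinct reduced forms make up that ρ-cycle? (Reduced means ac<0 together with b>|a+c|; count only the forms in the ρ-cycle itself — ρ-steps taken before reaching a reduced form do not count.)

D = 8, ⌊√D⌋ = 2
descent: ρ → (-2,0,1)
descent: ρ → (1,2,-1)  [lands on river]
river: ρ → (-1,2,1)
ρ-cycle length = 2 (tail of 2 descent steps not counted)

2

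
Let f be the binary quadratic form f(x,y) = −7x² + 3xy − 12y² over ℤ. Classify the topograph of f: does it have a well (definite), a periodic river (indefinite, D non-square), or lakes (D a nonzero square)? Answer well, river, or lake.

D = b²−4ac = 3² − 4·(-7)·(-12) = -327
D < 0 ⇒ definite ⇒ every region one sign ⇒ single well

well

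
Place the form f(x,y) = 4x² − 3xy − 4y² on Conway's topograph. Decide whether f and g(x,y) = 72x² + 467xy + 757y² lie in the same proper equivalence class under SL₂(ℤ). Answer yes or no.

D₁ = 73, D₂ = 73
river cycle of f (length 18): (-4, 3, 4), (4, 5, -3), (-3, 7, 2), (2, 5, -6), (-6, 7, 1), (1, 7, -6), (-6, 5, 2), (2, 7, -3), (-3, 5, 4), (4, 3, -4), … (8 more)
river cycle of g (length 18): (4, 5, -3), (-3, 7, 2), (2, 5, -6), (-6, 7, 1), (1, 7, -6), (-6, 5, 2), (2, 7, -3), (-3, 5, 4), (4, 3, -4), (-4, 5, 3), … (8 more)
cycles coincide ⇒ equivalent

yes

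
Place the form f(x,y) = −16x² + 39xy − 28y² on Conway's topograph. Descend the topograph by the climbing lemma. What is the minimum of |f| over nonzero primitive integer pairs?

translate: b→-7 (≡-39 mod 32), so (16,-39,28)→(16,-7,5)
flip: (16,-7,5)→(5,7,16)
translate: b→-3 (≡7 mod 10), so (5,7,16)→(5,-3,14)
reduced (well bottom): (5,-3,14) with a≤c, −a<b≤a
well minimum |f| = |-5| = 5 (negative-definite)

5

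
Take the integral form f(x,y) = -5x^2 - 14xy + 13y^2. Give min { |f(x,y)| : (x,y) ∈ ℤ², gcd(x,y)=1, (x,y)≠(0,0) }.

descent: ρ → (13,14,-5)  [lands on river]
river: ρ → (-5,16,10)
river: ρ → (10,4,-11)
river: ρ → (-11,18,3)
river: ρ → (3,18,-11)
river: ρ → (-11,4,10)
river: ρ → (10,16,-5)
river: ρ → (-5,14,13)
river: ρ → (13,12,-6)
river: ρ → (-6,12,13)
closes: descent 1, river 10
min |a| on river = 3

3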